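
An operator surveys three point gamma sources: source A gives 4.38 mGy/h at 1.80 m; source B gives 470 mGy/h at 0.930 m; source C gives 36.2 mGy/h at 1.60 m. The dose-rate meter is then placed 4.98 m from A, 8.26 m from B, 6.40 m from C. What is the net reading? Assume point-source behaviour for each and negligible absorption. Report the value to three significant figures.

By superposition, sum each source's inverse-square contribution:
A: 4.38 × (1.80/4.98)² = 0.5722 mGy/h
B: 470 × (0.930/8.26)² = 5.958 mGy/h
C: 36.2 × (1.60/6.40)² = 2.263 mGy/h
Total = 0.5722 + 5.958 + 2.263 = 8.793 mGy/h.

8.79 mGy/h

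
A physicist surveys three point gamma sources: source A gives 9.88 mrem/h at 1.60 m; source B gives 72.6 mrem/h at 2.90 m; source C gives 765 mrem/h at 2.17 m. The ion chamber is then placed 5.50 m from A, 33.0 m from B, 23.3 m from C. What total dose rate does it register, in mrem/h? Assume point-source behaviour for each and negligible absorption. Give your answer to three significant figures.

By superposition, sum each source's inverse-square contribution:
A: 9.88 × (1.60/5.50)² = 0.8361 mrem/h
B: 72.6 × (2.90/33.0)² = 0.5607 mrem/h
C: 765 × (2.17/23.3)² = 6.635 mrem/h
Total = 0.8361 + 0.5607 + 6.635 = 8.032 mrem/h.

8.03 mrem/h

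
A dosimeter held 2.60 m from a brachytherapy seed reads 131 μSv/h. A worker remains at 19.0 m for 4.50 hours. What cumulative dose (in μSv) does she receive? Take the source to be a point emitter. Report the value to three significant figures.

Using I₁d₁² = I₂d₂², rate at 19.0 m:
(2.60/19.0)² = 0.01873, so 131 × 0.01873 = 2.454 μSv/h.
Dose = rate × time = 2.454 μSv/h × 4.500 h = 11.04 μSv.

11.0 μSv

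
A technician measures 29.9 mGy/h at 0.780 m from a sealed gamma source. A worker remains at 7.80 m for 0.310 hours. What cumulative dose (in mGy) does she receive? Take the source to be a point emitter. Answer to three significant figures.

Using I₁d₁² = I₂d₂², rate at 7.80 m:
(0.780/7.80)² = 0.01000, so 29.9 × 0.01000 = 0.2990 mGy/h.
Dose = rate × time = 0.2990 mGy/h × 0.3100 h = 0.09269 mGy.

0.0927 mGy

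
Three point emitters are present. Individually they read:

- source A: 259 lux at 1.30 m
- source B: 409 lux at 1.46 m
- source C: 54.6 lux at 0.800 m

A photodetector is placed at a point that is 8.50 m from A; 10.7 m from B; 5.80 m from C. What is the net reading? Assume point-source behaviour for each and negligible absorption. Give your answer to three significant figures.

Each source contributes Iᵢ·(dᵢ/rᵢ)²; contributions add.
A: 259 × (1.30/8.50)² = 6.058 lux
B: 409 × (1.46/10.7)² = 7.615 lux
C: 54.6 × (0.800/5.80)² = 1.039 lux
Total = 6.058 + 7.615 + 1.039 = 14.71 lux.

14.7 lux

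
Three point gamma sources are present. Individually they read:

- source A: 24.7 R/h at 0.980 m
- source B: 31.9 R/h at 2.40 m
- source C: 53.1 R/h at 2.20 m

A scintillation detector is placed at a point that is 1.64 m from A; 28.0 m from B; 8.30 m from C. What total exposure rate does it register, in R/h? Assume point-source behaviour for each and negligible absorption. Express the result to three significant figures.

12.8 R/h

Each source contributes Iᵢ·(dᵢ/rᵢ)²; contributions add.
A: 24.7 × (0.980/1.64)² = 8.820 R/h
B: 31.9 × (2.40/28.0)² = 0.2344 R/h
C: 53.1 × (2.20/8.30)² = 3.731 R/h
Total = 8.820 + 0.2344 + 3.731 = 12.79 R/h.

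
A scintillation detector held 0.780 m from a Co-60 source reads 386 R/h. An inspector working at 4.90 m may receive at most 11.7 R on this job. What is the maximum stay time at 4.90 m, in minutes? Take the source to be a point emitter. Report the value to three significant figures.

71.8 min

Using I₁d₁² = I₂d₂², rate at 4.90 m:
386 × (0.780/4.90)² = 386 × 0.02534 = 9.781 R/h.
Stay time = 11.7 R ÷ 9.781 R/h = 1.196 h = 71.76 min.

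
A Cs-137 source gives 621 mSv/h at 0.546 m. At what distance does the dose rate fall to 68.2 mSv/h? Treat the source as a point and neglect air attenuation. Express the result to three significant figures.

1.65 m

Applying the 1/r² law, d₂ = d₁·√(I₁/I₂).
I₁/I₂ = 621/68.2 = 9.106, so d₂ = 0.546 × √9.106 = 1.648 m.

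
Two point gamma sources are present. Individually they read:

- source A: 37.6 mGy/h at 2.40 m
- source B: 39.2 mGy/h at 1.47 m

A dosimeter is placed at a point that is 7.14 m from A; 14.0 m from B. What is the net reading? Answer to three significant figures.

Each source contributes Iᵢ·(dᵢ/rᵢ)²; contributions add.
A: 37.6 × (2.40/7.14)² = 4.248 mGy/h
B: 39.2 × (1.47/14.0)² = 0.4322 mGy/h
Total = 4.248 + 0.4322 = 4.680 mGy/h.

4.68 mGy/h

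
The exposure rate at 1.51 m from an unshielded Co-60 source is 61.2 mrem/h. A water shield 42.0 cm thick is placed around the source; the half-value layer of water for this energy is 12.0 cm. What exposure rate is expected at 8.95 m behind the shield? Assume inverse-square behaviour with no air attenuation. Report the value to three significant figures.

Distance alone: 61.2 × (1.51/8.95)² = 61.2 × 0.02846 = 1.742 mrem/h.
Shield: 42.0/12.0 = 3.500 half-value layers → attenuation 2^(−3.500) = 0.08839.
Combined: 1.742 × 0.08839 = 0.1540 mrem/h.

0.154 mrem/h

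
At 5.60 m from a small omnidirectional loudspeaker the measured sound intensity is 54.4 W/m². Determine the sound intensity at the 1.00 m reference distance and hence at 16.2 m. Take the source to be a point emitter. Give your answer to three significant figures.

1710 W/m²; 6.50 W/m²

Since intensity falls as 1/r²,
At 1.00 m: 54.4 × (5.60/1.00)² = 54.4 × 31.36 = 1706 W/m²
At 16.2 m: 1706 × (1.00/16.2)² = 1706 × 0.003810 = 6.500 W/m².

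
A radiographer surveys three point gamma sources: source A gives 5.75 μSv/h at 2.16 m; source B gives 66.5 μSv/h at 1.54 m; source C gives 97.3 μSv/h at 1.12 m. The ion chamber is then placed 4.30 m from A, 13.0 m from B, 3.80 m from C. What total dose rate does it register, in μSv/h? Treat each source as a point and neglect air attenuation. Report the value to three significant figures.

By superposition, sum each source's inverse-square contribution:
A: 5.75 × (2.16/4.30)² = 1.451 μSv/h
B: 66.5 × (1.54/13.0)² = 0.9332 μSv/h
C: 97.3 × (1.12/3.80)² = 8.452 μSv/h
Total = 1.451 + 0.9332 + 8.452 = 10.84 μSv/h.

10.8 μSv/h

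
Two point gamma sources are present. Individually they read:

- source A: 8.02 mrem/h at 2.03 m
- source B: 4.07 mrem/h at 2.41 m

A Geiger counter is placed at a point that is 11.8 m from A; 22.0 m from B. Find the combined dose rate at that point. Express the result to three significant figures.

0.286 mrem/h

Each source contributes Iᵢ·(dᵢ/rᵢ)²; contributions add.
A: 8.02 × (2.03/11.8)² = 0.2374 mrem/h
B: 4.07 × (2.41/22.0)² = 0.04884 mrem/h
Total = 0.2374 + 0.04884 = 0.2862 mrem/h.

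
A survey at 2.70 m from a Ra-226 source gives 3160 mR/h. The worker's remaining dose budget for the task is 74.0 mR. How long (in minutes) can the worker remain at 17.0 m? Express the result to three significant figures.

Applying the 1/r² law, rate at 17.0 m:
3160 × (2.70/17.0)² = 3160 × 0.02522 = 79.70 mR/h.
Stay time = 74.0 mR ÷ 79.70 mR/h = 0.9285 h = 55.71 min.

55.7 min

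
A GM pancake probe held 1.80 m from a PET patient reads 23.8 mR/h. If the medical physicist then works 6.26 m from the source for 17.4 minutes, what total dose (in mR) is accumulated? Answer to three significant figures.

0.571 mR

Applying the 1/r² law, rate at 6.26 m:
23.8 × (1.80/6.26)² = 23.8 × 0.08268 = 1.968 mR/h.
Dose = rate × time = 1.968 mR/h × 0.2900 h = 0.5707 mR.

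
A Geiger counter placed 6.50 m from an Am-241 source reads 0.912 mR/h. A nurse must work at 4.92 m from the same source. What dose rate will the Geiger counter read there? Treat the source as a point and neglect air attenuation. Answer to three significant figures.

Since intensity falls as 1/r², scaling from 6.50 m to 4.92 m:
(6.50/4.92)² = 1.745, so 0.912 × 1.745 = 1.591 mR/h.

1.59 mR/h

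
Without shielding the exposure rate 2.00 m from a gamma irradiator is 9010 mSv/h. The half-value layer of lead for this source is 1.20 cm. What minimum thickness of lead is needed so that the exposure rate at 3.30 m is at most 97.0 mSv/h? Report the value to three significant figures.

6.11 cm

At 3.30 m, distance alone gives 9010 × (2.00/3.30)² = 9010 × 0.3673 = 3309 mSv/h.
Further attenuation needed: 3309/97.0 = 34.11.
n = log₂(34.11) = 5.092 half-value layers.
Thickness = 5.092 × 1.20 cm = 6.110 cm.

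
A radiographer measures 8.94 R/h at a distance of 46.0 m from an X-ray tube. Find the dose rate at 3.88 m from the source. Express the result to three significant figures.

1260 R/h

By the inverse-square law, the rate at 3.88 m is
(46.0/3.88)² = 140.6, so 8.94 × 140.6 = 1257 R/h.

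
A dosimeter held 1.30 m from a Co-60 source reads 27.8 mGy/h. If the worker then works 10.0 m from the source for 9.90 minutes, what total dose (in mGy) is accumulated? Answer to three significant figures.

0.0775 mGy

Applying the 1/r² law, rate at 10.0 m:
(1.30/10.0)² = 0.01690, so 27.8 × 0.01690 = 0.4698 mGy/h.
Dose = rate × time = 0.4698 mGy/h × 0.1650 h = 0.07752 mGy.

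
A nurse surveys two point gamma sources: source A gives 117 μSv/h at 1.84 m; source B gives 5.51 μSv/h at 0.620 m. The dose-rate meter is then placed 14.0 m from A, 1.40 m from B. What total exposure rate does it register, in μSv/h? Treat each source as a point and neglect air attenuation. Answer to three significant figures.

Each source contributes Iᵢ·(dᵢ/rᵢ)²; contributions add.
A: 117 × (1.84/14.0)² = 2.021 μSv/h
B: 5.51 × (0.620/1.40)² = 1.081 μSv/h
Total = 2.021 + 1.081 = 3.102 μSv/h.

3.10 μSv/h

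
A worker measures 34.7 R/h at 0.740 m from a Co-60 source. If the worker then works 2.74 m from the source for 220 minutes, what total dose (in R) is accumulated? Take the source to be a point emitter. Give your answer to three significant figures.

9.28 R

Since intensity falls as 1/r², rate at 2.74 m:
(0.740/2.74)² = 0.07294, so 34.7 × 0.07294 = 2.531 R/h.
Dose = rate × time = 2.531 R/h × 3.667 h = 9.281 R.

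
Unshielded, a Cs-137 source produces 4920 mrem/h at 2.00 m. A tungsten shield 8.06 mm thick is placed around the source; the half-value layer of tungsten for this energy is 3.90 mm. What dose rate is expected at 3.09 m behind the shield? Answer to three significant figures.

Distance alone: 4920 × (2.00/3.09)² = 4920 × 0.4189 = 2061 mrem/h.
Shield: 8.06/3.90 = 2.067 half-value layers → attenuation 2^(−2.067) = 0.2387.
Combined: 2061 × 0.2387 = 492.0 mrem/h.

492 mrem/h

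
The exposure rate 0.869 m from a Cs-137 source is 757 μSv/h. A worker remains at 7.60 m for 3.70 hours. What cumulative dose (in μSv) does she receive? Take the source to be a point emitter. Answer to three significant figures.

Applying the 1/r² law, rate at 7.60 m:
(0.869/7.60)² = 0.01307, so 757 × 0.01307 = 9.894 μSv/h.
Dose = rate × time = 9.894 μSv/h × 3.700 h = 36.61 μSv.

36.6 μSv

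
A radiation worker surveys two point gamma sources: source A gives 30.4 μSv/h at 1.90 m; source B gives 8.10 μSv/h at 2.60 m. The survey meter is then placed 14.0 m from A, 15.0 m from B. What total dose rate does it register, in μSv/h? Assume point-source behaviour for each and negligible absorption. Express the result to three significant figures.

Each source contributes Iᵢ·(dᵢ/rᵢ)²; contributions add.
A: 30.4 × (1.90/14.0)² = 0.5599 μSv/h
B: 8.10 × (2.60/15.0)² = 0.2434 μSv/h
Total = 0.5599 + 0.2434 = 0.8033 μSv/h.

0.803 μSv/h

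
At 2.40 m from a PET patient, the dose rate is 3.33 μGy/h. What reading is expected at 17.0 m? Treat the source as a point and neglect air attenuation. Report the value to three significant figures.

0.0664 μGy/h

Using I₁d₁² = I₂d₂², the rate at 17.0 m is
3.33 × (2.40/17.0)² = 3.33 × 0.01993 = 0.06637 μGy/h.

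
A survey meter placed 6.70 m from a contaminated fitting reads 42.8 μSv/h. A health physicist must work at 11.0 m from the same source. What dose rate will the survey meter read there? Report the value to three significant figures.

Applying the 1/r² law, scaling from 6.70 m to 11.0 m:
42.8 × (6.70/11.0)² = 42.8 × 0.3710 = 15.88 μSv/h.

15.9 μSv/h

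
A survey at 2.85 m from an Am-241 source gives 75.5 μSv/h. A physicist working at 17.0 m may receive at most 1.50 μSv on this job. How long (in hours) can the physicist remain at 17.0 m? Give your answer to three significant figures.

By the inverse-square law, rate at 17.0 m:
(2.85/17.0)² = 0.02811, so 75.5 × 0.02811 = 2.122 μSv/h.
Stay time = 1.50 μSv ÷ 2.122 μSv/h = 0.7069 h.

0.707 h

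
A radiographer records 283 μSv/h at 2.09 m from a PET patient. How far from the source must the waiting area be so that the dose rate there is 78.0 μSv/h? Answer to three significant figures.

Intensity scales as (d₁/d₂)², so d₂ = d₁·√(I₁/I₂).
I₁/I₂ = 283/78.0 = 3.628, so d₂ = 2.09 × √3.628 = 3.981 m.

3.98 m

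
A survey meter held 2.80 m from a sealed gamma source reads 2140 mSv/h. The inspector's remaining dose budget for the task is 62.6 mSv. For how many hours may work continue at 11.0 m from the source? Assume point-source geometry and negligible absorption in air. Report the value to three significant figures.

Intensity scales as (d₁/d₂)², so rate at 11.0 m:
(2.80/11.0)² = 0.06479, so 2140 × 0.06479 = 138.7 mSv/h.
Stay time = 62.6 mSv ÷ 138.7 mSv/h = 0.4513 h.

0.451 h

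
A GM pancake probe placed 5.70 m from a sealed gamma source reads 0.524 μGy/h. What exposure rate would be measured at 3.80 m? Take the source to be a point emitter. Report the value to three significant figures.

Applying the 1/r² law, scaling from 5.70 m to 3.80 m:
(5.70/3.80)² = 2.250, so 0.524 × 2.250 = 1.179 μGy/h.

1.18 μGy/h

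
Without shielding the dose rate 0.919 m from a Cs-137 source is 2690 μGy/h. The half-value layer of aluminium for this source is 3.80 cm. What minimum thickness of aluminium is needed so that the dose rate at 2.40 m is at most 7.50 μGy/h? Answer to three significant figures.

At 2.40 m, distance alone gives 2690 × (0.919/2.40)² = 2690 × 0.1466 = 394.4 μGy/h.
Further attenuation needed: 394.4/7.50 = 52.59.
n = log₂(52.59) = 5.717 half-value layers.
Thickness = 5.717 × 3.80 cm = 21.72 cm.

21.7 cm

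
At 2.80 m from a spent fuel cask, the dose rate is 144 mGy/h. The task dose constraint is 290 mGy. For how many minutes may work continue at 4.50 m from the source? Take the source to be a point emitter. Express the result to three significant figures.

312 min

Using I₁d₁² = I₂d₂², rate at 4.50 m:
(2.80/4.50)² = 0.3872, so 144 × 0.3872 = 55.76 mGy/h.
Stay time = 290 mGy ÷ 55.76 mGy/h = 5.201 h = 312.1 min.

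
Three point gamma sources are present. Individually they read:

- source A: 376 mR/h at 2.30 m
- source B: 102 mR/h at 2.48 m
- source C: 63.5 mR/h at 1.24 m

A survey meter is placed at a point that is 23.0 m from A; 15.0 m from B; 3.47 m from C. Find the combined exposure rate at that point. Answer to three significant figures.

Each source contributes Iᵢ·(dᵢ/rᵢ)²; contributions add.
A: 376 × (2.30/23.0)² = 3.760 mR/h
B: 102 × (2.48/15.0)² = 2.788 mR/h
C: 63.5 × (1.24/3.47)² = 8.109 mR/h
Total = 3.760 + 2.788 + 8.109 = 14.66 mR/h.

14.7 mR/h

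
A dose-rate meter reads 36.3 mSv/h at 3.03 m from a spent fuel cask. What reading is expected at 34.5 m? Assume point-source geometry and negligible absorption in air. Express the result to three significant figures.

0.280 mSv/h

Applying the 1/r² law, the rate at 34.5 m is
(3.03/34.5)² = 0.007713, so 36.3 × 0.007713 = 0.2800 mSv/h.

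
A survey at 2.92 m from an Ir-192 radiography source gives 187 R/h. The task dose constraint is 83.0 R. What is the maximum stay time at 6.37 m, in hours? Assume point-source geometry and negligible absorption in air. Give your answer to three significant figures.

Since intensity falls as 1/r², rate at 6.37 m:
187 × (2.92/6.37)² = 187 × 0.2101 = 39.29 R/h.
Stay time = 83.0 R ÷ 39.29 R/h = 2.112 h.

2.11 h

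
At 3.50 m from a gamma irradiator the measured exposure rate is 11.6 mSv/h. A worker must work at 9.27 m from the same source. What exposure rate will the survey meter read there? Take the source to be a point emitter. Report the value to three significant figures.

1.65 mSv/h

Applying the 1/r² law, scaling from 3.50 m to 9.27 m:
(3.50/9.27)² = 0.1426, so 11.6 × 0.1426 = 1.654 mSv/h.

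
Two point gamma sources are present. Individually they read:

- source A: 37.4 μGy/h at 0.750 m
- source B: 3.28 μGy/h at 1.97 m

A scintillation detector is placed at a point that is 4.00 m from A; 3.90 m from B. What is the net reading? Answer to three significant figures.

2.15 μGy/h

By superposition, sum each source's inverse-square contribution:
A: 37.4 × (0.750/4.00)² = 1.315 μGy/h
B: 3.28 × (1.97/3.90)² = 0.8369 μGy/h
Total = 1.315 + 0.8369 = 2.152 μGy/h.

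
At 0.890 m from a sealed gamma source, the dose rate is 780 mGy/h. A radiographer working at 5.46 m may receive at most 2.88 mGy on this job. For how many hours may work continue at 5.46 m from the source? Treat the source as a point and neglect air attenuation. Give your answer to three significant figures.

Using I₁d₁² = I₂d₂², rate at 5.46 m:
(0.890/5.46)² = 0.02657, so 780 × 0.02657 = 20.72 mGy/h.
Stay time = 2.88 mGy ÷ 20.72 mGy/h = 0.1390 h.

0.139 h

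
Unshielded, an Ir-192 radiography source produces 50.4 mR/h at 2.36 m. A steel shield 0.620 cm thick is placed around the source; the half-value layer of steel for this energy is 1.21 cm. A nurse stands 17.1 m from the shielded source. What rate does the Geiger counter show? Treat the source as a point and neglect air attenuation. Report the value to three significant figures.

0.673 mR/h

Distance alone: 50.4 × (2.36/17.1)² = 50.4 × 0.01905 = 0.9601 mR/h.
Shield: 0.620/1.21 = 0.5124 half-value layers → attenuation 2^(−0.5124) = 0.7011.
Combined: 0.9601 × 0.7011 = 0.6731 mR/h.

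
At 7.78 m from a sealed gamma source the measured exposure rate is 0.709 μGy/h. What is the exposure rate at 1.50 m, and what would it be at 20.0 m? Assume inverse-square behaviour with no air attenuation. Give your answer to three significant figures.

Applying the 1/r² law,
At 1.50 m: (7.78/1.50)² = 26.90, so 0.709 × 26.90 = 19.07 μGy/h
At 20.0 m: (1.50/20.0)² = 0.005625, so 19.07 × 0.005625 = 0.1073 μGy/h.

19.1 μGy/h; 0.107 μGy/h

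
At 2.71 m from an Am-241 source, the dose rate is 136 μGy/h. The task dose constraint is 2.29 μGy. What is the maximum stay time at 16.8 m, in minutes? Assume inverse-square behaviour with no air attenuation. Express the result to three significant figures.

38.8 min

Applying the 1/r² law, rate at 16.8 m:
136 × (2.71/16.8)² = 136 × 0.02602 = 3.539 μGy/h.
Stay time = 2.29 μGy ÷ 3.539 μGy/h = 0.6471 h = 38.83 min.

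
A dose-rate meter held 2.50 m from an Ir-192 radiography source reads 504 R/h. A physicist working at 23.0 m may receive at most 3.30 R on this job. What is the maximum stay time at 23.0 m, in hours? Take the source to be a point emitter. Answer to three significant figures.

Intensity scales as (d₁/d₂)², so rate at 23.0 m:
504 × (2.50/23.0)² = 504 × 0.01181 = 5.952 R/h.
Stay time = 3.30 R ÷ 5.952 R/h = 0.5544 h.

0.554 h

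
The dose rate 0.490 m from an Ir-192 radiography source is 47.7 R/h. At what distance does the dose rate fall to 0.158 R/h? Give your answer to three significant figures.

8.51 m

Since intensity falls as 1/r², d₂ = d₁·√(I₁/I₂).
I₁/I₂ = 47.7/0.158 = 301.9, so d₂ = 0.490 × √301.9 = 8.514 m.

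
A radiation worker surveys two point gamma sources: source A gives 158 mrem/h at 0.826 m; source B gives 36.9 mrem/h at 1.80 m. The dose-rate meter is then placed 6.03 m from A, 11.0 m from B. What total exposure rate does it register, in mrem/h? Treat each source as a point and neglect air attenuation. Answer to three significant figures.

By superposition, sum each source's inverse-square contribution:
A: 158 × (0.826/6.03)² = 2.965 mrem/h
B: 36.9 × (1.80/11.0)² = 0.9881 mrem/h
Total = 2.965 + 0.9881 = 3.953 mrem/h.

3.95 mrem/h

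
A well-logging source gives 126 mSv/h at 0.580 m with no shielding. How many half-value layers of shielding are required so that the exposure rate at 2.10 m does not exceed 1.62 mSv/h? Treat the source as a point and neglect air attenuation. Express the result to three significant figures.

2.57 half-value layers

At 2.10 m, distance alone gives 126 × (0.580/2.10)² = 126 × 0.07628 = 9.611 mSv/h.
Further attenuation needed: 9.611/1.62 = 5.933.
n = log₂(5.933) = 2.569 half-value layers.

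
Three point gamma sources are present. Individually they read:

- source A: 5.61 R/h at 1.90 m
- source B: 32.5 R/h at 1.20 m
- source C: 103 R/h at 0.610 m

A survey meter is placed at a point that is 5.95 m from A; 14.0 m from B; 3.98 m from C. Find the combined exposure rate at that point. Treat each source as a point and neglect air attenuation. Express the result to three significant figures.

By superposition, sum each source's inverse-square contribution:
A: 5.61 × (1.90/5.95)² = 0.5721 R/h
B: 32.5 × (1.20/14.0)² = 0.2388 R/h
C: 103 × (0.610/3.98)² = 2.420 R/h
Total = 0.5721 + 0.2388 + 2.420 = 3.231 R/h.

3.23 R/h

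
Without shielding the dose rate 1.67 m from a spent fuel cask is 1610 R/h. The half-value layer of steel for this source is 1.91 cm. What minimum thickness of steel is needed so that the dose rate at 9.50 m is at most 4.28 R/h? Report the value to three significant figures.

At 9.50 m, distance alone gives 1610 × (1.67/9.50)² = 1610 × 0.03090 = 49.75 R/h.
Further attenuation needed: 49.75/4.28 = 11.62.
n = log₂(11.62) = 3.539 half-value layers.
Thickness = 3.539 × 1.91 cm = 6.759 cm.

6.76 cm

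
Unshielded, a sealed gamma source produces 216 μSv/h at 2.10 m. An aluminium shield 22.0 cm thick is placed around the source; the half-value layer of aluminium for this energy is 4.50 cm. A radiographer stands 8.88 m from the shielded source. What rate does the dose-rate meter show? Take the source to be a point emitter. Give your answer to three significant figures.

Distance alone: 216 × (2.10/8.88)² = 216 × 0.05593 = 12.08 μSv/h.
Shield: 22.0/4.50 = 4.889 half-value layers → attenuation 2^(−4.889) = 0.03375.
Combined: 12.08 × 0.03375 = 0.4077 μSv/h.

0.408 μSv/h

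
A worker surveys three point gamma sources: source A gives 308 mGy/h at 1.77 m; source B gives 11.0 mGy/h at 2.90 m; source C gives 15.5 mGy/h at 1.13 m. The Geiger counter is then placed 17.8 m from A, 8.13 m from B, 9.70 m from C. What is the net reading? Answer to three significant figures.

By superposition, sum each source's inverse-square contribution:
A: 308 × (1.77/17.8)² = 3.045 mGy/h
B: 11.0 × (2.90/8.13)² = 1.400 mGy/h
C: 15.5 × (1.13/9.70)² = 0.2104 mGy/h
Total = 3.045 + 1.400 + 0.2104 = 4.655 mGy/h.

4.66 mGy/h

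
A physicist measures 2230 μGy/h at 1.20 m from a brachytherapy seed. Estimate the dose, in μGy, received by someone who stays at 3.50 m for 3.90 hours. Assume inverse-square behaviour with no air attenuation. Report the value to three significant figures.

1020 μGy

Since intensity falls as 1/r², rate at 3.50 m:
(1.20/3.50)² = 0.1176, so 2230 × 0.1176 = 262.2 μGy/h.
Dose = rate × time = 262.2 μGy/h × 3.900 h = 1023 μGy.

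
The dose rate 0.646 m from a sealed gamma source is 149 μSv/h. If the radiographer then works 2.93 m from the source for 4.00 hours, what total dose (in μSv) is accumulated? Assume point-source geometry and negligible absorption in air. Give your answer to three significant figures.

By the inverse-square law, rate at 2.93 m:
149 × (0.646/2.93)² = 149 × 0.04861 = 7.243 μSv/h.
Dose = rate × time = 7.243 μSv/h × 4.000 h = 28.97 μSv.

29.0 μSv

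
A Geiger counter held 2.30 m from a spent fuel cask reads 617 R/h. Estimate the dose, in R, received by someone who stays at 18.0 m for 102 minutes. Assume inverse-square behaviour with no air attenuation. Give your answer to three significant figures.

Intensity scales as (d₁/d₂)², so rate at 18.0 m:
617 × (2.30/18.0)² = 617 × 0.01633 = 10.08 R/h.
Dose = rate × time = 10.08 R/h × 1.700 h = 17.14 R.

17.1 R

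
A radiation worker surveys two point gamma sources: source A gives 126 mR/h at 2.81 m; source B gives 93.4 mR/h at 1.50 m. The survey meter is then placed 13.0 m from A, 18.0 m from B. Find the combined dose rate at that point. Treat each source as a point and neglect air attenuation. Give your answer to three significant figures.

Each source contributes Iᵢ·(dᵢ/rᵢ)²; contributions add.
A: 126 × (2.81/13.0)² = 5.887 mR/h
B: 93.4 × (1.50/18.0)² = 0.6486 mR/h
Total = 5.887 + 0.6486 = 6.536 mR/h.

6.54 mR/h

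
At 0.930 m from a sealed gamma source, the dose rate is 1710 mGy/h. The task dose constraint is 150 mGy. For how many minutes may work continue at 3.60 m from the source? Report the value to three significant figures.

By the inverse-square law, rate at 3.60 m:
(0.930/3.60)² = 0.06674, so 1710 × 0.06674 = 114.1 mGy/h.
Stay time = 150 mGy ÷ 114.1 mGy/h = 1.315 h = 78.90 min.

78.9 min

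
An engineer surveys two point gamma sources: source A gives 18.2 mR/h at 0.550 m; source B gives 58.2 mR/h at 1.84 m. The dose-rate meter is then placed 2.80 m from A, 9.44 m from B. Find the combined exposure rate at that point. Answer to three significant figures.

By superposition, sum each source's inverse-square contribution:
A: 18.2 × (0.550/2.80)² = 0.7022 mR/h
B: 58.2 × (1.84/9.44)² = 2.211 mR/h
Total = 0.7022 + 2.211 = 2.913 mR/h.

2.91 mR/h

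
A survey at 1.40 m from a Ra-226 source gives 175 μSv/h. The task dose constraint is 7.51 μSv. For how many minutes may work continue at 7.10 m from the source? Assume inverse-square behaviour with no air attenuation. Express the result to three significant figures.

66.2 min

Intensity scales as (d₁/d₂)², so rate at 7.10 m:
175 × (1.40/7.10)² = 175 × 0.03888 = 6.804 μSv/h.
Stay time = 7.51 μSv ÷ 6.804 μSv/h = 1.104 h = 66.24 min.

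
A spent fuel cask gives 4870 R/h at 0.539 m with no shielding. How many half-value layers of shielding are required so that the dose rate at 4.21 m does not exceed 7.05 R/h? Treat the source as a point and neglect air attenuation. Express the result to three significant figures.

3.50 half-value layers

At 4.21 m, distance alone gives (0.539/4.21)² = 0.01639, so 4870 × 0.01639 = 79.82 R/h.
Further attenuation needed: 79.82/7.05 = 11.32.
n = log₂(11.32) = 3.501 half-value layers.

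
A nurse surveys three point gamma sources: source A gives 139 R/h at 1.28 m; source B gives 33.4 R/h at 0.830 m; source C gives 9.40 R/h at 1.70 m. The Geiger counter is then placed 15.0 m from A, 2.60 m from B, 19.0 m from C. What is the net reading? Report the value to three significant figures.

By superposition, sum each source's inverse-square contribution:
A: 139 × (1.28/15.0)² = 1.012 R/h
B: 33.4 × (0.830/2.60)² = 3.404 R/h
C: 9.40 × (1.70/19.0)² = 0.07525 R/h
Total = 1.012 + 3.404 + 0.07525 = 4.491 R/h.

4.49 R/h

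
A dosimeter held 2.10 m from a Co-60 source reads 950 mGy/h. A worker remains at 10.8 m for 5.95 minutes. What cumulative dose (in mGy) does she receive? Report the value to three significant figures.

Applying the 1/r² law, rate at 10.8 m:
950 × (2.10/10.8)² = 950 × 0.03781 = 35.92 mGy/h.
Dose = rate × time = 35.92 mGy/h × 0.09917 h = 3.562 mGy.

3.56 mGy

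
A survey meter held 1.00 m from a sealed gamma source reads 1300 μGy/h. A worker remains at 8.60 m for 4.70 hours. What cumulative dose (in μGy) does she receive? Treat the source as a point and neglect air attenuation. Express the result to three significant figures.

Since intensity falls as 1/r², rate at 8.60 m:
1300 × (1.00/8.60)² = 1300 × 0.01352 = 17.58 μGy/h.
Dose = rate × time = 17.58 μGy/h × 4.700 h = 82.63 μGy.

82.6 μGy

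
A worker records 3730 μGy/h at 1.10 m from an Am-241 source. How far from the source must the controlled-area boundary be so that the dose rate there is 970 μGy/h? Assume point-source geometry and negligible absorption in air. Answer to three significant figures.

2.16 m

Applying the 1/r² law, d₂ = d₁·√(I₁/I₂).
I₁/I₂ = 3730/970 = 3.845, so d₂ = 1.10 × √3.845 = 2.157 m.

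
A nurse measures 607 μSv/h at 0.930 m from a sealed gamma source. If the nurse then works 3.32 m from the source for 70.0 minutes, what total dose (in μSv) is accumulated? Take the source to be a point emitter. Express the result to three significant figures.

Using I₁d₁² = I₂d₂², rate at 3.32 m:
(0.930/3.32)² = 0.07847, so 607 × 0.07847 = 47.63 μSv/h.
Dose = rate × time = 47.63 μSv/h × 1.167 h = 55.58 μSv.

55.6 μSv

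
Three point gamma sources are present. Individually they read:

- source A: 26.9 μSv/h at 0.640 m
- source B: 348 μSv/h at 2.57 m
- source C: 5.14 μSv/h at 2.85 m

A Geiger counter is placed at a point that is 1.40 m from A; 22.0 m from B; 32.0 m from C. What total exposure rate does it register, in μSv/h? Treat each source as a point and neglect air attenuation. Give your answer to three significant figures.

By superposition, sum each source's inverse-square contribution:
A: 26.9 × (0.640/1.40)² = 5.622 μSv/h
B: 348 × (2.57/22.0)² = 4.749 μSv/h
C: 5.14 × (2.85/32.0)² = 0.04077 μSv/h
Total = 5.622 + 4.749 + 0.04077 = 10.41 μSv/h.

10.4 μSv/h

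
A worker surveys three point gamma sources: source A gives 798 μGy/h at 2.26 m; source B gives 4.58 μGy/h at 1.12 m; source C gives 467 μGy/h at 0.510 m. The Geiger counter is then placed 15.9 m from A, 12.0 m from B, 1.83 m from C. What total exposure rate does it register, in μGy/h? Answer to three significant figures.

52.4 μGy/h

Each source contributes Iᵢ·(dᵢ/rᵢ)²; contributions add.
A: 798 × (2.26/15.9)² = 16.12 μGy/h
B: 4.58 × (1.12/12.0)² = 0.03990 μGy/h
C: 467 × (0.510/1.83)² = 36.27 μGy/h
Total = 16.12 + 0.03990 + 36.27 = 52.43 μGy/h.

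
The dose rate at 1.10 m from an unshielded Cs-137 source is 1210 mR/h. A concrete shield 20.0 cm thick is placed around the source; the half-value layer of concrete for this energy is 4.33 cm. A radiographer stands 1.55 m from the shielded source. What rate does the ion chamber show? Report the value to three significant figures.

Distance alone: 1210 × (1.10/1.55)² = 1210 × 0.5036 = 609.4 mR/h.
Shield: 20.0/4.33 = 4.619 half-value layers → attenuation 2^(−4.619) = 0.04070.
Combined: 609.4 × 0.04070 = 24.80 mR/h.

24.8 mR/h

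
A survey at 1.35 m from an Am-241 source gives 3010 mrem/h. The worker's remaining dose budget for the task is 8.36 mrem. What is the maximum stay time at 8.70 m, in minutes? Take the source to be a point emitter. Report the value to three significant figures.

6.92 min

Applying the 1/r² law, rate at 8.70 m:
(1.35/8.70)² = 0.02408, so 3010 × 0.02408 = 72.48 mrem/h.
Stay time = 8.36 mrem ÷ 72.48 mrem/h = 0.1153 h = 6.918 min.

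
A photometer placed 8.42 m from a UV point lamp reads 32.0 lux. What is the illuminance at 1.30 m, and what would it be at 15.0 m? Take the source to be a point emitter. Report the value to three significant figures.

Intensity scales as (d₁/d₂)², so
At 1.30 m: (8.42/1.30)² = 41.95, so 32.0 × 41.95 = 1342 lux
At 15.0 m: (1.30/15.0)² = 0.007511, so 1342 × 0.007511 = 10.08 lux.

1340 lux; 10.1 lux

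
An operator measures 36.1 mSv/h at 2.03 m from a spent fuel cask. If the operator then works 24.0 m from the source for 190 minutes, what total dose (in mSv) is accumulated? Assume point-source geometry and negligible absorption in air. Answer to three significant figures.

Intensity scales as (d₁/d₂)², so rate at 24.0 m:
(2.03/24.0)² = 0.007154, so 36.1 × 0.007154 = 0.2583 mSv/h.
Dose = rate × time = 0.2583 mSv/h × 3.167 h = 0.8180 mSv.

0.818 mSv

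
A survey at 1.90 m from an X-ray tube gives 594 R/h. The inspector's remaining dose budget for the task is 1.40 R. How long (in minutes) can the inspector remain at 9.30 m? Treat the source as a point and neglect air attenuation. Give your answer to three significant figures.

Since intensity falls as 1/r², rate at 9.30 m:
(1.90/9.30)² = 0.04174, so 594 × 0.04174 = 24.79 R/h.
Stay time = 1.40 R ÷ 24.79 R/h = 0.05647 h = 3.388 min.

3.39 min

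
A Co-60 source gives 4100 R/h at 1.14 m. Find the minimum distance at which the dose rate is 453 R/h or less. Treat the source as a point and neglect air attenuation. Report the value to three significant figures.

By the inverse-square law, d₂ = d₁·√(I₁/I₂).
I₁/I₂ = 4100/453 = 9.051, so d₂ = 1.14 × √9.051 = 3.430 m.

3.43 m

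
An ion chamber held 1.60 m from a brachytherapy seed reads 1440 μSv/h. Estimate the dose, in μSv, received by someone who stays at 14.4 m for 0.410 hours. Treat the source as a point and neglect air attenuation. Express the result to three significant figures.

7.29 μSv

Intensity scales as (d₁/d₂)², so rate at 14.4 m:
(1.60/14.4)² = 0.01235, so 1440 × 0.01235 = 17.78 μSv/h.
Dose = rate × time = 17.78 μSv/h × 0.4100 h = 7.290 μSv.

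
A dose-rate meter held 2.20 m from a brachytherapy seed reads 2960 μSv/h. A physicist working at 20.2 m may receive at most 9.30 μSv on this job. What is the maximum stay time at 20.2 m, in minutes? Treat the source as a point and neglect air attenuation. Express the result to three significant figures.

Since intensity falls as 1/r², rate at 20.2 m:
2960 × (2.20/20.2)² = 2960 × 0.01186 = 35.11 μSv/h.
Stay time = 9.30 μSv ÷ 35.11 μSv/h = 0.2649 h = 15.89 min.

15.9 min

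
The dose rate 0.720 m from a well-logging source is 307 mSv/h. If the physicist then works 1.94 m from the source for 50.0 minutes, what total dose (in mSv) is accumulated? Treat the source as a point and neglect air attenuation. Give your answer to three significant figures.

Intensity scales as (d₁/d₂)², so rate at 1.94 m:
307 × (0.720/1.94)² = 307 × 0.1377 = 42.27 mSv/h.
Dose = rate × time = 42.27 mSv/h × 0.8333 h = 35.22 mSv.

35.2 mSv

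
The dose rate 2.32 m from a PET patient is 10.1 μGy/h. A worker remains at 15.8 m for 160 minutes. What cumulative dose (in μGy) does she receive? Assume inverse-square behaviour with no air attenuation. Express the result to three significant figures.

Using I₁d₁² = I₂d₂², rate at 15.8 m:
(2.32/15.8)² = 0.02156, so 10.1 × 0.02156 = 0.2178 μGy/h.
Dose = rate × time = 0.2178 μGy/h × 2.667 h = 0.5809 μGy.

0.581 μGy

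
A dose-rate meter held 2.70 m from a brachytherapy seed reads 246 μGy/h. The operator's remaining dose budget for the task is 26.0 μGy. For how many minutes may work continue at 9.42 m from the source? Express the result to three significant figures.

77.2 min

By the inverse-square law, rate at 9.42 m:
(2.70/9.42)² = 0.08215, so 246 × 0.08215 = 20.21 μGy/h.
Stay time = 26.0 μGy ÷ 20.21 μGy/h = 1.286 h = 77.16 min.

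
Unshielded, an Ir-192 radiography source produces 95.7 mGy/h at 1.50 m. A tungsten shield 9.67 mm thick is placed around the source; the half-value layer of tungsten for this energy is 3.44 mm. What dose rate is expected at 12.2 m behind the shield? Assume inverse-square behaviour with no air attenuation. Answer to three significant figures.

0.206 mGy/h

Distance alone: 95.7 × (1.50/12.2)² = 95.7 × 0.01512 = 1.447 mGy/h.
Shield: 9.67/3.44 = 2.811 half-value layers → attenuation 2^(−2.811) = 0.1425.
Combined: 1.447 × 0.1425 = 0.2062 mGy/h.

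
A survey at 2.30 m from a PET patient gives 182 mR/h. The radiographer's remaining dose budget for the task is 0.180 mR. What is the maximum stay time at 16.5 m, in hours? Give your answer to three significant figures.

0.0509 h

Applying the 1/r² law, rate at 16.5 m:
182 × (2.30/16.5)² = 182 × 0.01943 = 3.536 mR/h.
Stay time = 0.180 mR ÷ 3.536 mR/h = 0.05090 h.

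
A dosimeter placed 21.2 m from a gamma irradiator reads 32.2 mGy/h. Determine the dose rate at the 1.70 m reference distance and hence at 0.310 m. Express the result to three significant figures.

Since intensity falls as 1/r²,
At 1.70 m: (21.2/1.70)² = 155.5, so 32.2 × 155.5 = 5007 mGy/h
At 0.310 m: (1.70/0.310)² = 30.07, so 5007 × 30.07 = 150600 mGy/h.

5010 mGy/h; 151000 mGy/h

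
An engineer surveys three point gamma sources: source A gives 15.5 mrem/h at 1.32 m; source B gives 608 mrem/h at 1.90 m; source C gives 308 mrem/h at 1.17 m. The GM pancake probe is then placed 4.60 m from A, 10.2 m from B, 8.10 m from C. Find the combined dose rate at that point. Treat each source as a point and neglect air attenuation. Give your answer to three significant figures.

Each source contributes Iᵢ·(dᵢ/rᵢ)²; contributions add.
A: 15.5 × (1.32/4.60)² = 1.276 mrem/h
B: 608 × (1.90/10.2)² = 21.10 mrem/h
C: 308 × (1.17/8.10)² = 6.426 mrem/h
Total = 1.276 + 21.10 + 6.426 = 28.80 mrem/h.

28.8 mrem/h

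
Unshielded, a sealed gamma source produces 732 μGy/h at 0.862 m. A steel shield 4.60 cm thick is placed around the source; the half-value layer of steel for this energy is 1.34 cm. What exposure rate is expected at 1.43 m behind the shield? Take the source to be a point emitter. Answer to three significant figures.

Distance alone: (0.862/1.43)² = 0.3634, so 732 × 0.3634 = 266.0 μGy/h.
Shield: 4.60/1.34 = 3.433 half-value layers → attenuation 2^(−3.433) = 0.09259.
Combined: 266.0 × 0.09259 = 24.63 μGy/h.

24.6 μGy/h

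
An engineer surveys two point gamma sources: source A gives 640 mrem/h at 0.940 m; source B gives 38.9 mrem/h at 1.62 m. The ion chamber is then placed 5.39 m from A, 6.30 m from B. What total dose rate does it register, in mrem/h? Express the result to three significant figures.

22.0 mrem/h

Each source contributes Iᵢ·(dᵢ/rᵢ)²; contributions add.
A: 640 × (0.940/5.39)² = 19.47 mrem/h
B: 38.9 × (1.62/6.30)² = 2.572 mrem/h
Total = 19.47 + 2.572 = 22.04 mrem/h.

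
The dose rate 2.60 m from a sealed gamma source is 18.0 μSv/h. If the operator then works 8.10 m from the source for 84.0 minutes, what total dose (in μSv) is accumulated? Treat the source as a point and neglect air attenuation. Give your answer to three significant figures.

Intensity scales as (d₁/d₂)², so rate at 8.10 m:
(2.60/8.10)² = 0.1030, so 18.0 × 0.1030 = 1.854 μSv/h.
Dose = rate × time = 1.854 μSv/h × 1.400 h = 2.596 μSv.

2.60 μSv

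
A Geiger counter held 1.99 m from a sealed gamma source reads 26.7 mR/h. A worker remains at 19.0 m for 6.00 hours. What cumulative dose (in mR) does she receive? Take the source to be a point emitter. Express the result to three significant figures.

Intensity scales as (d₁/d₂)², so rate at 19.0 m:
(1.99/19.0)² = 0.01097, so 26.7 × 0.01097 = 0.2929 mR/h.
Dose = rate × time = 0.2929 mR/h × 6.000 h = 1.757 mR.

1.76 mR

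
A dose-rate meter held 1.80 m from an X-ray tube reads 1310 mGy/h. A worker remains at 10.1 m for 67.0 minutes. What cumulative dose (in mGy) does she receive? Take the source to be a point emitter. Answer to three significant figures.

Using I₁d₁² = I₂d₂², rate at 10.1 m:
(1.80/10.1)² = 0.03176, so 1310 × 0.03176 = 41.61 mGy/h.
Dose = rate × time = 41.61 mGy/h × 1.117 h = 46.48 mGy.

46.5 mGy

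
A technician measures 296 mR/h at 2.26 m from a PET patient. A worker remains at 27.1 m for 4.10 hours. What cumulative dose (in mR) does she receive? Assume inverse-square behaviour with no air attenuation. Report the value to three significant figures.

By the inverse-square law, rate at 27.1 m:
296 × (2.26/27.1)² = 296 × 0.006955 = 2.059 mR/h.
Dose = rate × time = 2.059 mR/h × 4.100 h = 8.442 mR.

8.44 mR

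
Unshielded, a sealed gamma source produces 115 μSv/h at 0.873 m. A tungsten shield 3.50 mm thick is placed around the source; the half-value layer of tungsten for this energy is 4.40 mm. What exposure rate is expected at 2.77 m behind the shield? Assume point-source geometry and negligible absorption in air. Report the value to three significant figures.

6.58 μSv/h

Distance alone: (0.873/2.77)² = 0.09933, so 115 × 0.09933 = 11.42 μSv/h.
Shield: 3.50/4.40 = 0.7955 half-value layers → attenuation 2^(−0.7955) = 0.5761.
Combined: 11.42 × 0.5761 = 6.579 μSv/h.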